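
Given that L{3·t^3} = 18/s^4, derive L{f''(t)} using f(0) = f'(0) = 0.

L{f''(t)} = s²F(s) - sf(0) - f'(0) = s²·18/s^4 - 0 - 0 = 18/s^2

Final answer: 18/s^2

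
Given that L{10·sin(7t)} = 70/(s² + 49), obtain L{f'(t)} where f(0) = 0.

L{f'(t)} = s·F(s) - f(0) = s·70/(s² + 49) - 0 = 70s/(s² + 49)

Final answer: 70s/(s² + 49)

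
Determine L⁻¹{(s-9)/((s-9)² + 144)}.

Using frequency shift: L⁻¹{(s-a)/((s-a)² + b²)} = e^(at)cos(bt). Here a=9, b=12

Final answer: e^(9t)·cos(12t)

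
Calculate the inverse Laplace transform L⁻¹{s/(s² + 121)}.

L⁻¹{s/(s² + 121)} = cos(11t)

Final answer: cos(11t)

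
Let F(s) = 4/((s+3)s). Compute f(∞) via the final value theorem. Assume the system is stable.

f(∞) = lim_{s→0} sF(s) = lim_{s→0} 4/(s+3) = 4/3

Final answer: 4/3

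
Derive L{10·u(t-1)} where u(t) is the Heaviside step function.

L{u(t-a)} = e^(-as)/s. Here a=1, so L{u(t-1)} = e^(-s)/s, and L{10·u(t-1)} = 10·e^(-s)/s

Final answer: 10·e^(-s)/s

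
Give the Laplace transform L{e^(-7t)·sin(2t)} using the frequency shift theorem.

Frequency shift: L{e^(at)f(t)} = F(s-a). L{e^(-7t)·sin(2t)} = 2/((s+7)² + 4)

Final answer: 2/((s+7)² + 4)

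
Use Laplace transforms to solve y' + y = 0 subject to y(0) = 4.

L{y'} + L{y} = 0. sY - 4 + Y = 0. Y(s+1) = 4. Y = 4/(s+1)

Final answer: y(t) = 4e^(-t)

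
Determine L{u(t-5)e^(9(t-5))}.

u(t-a)f(t-a) with f(t)=e^(9t). L{e^(9t)} = 1/(s-9). By time shift: e^(-5s)/(s-9)

Final answer: e^(-5s)/(s-9)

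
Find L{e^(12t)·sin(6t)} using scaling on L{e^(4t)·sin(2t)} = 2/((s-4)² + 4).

Scaling with a=3: L{e^(12t)·sin(6t)} = (1/3) · 2/((s/3-4)² + 4). Simplifying: 6/((s-12)² + 36)

Final answer: 6/((s-12)² + 36)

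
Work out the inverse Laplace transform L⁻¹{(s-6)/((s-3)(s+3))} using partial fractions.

Using partial fractions, f(t) = (-3e^(3t) + 9e^(-3t))/6

Final answer: (-3e^(3t) + 9e^(-3t))/6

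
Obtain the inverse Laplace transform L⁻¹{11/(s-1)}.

L⁻¹{1/(s-a)} = e^(at), so L⁻¹{1/(s-1)} = e^t, and L⁻¹{11/(s-1)} = 11·e^t

Final answer: 11·e^t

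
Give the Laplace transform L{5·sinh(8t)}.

L{sinh(ωt)} = ω/(s² - ω²), so L{sinh(8t)} = 8/(s² - 64). Then L{5·sinh(8t)} = 5·8/(s² - 64) = 40/(s² - 64)

Final answer: 40/(s² - 64)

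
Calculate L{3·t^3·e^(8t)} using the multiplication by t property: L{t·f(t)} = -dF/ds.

Using L{t^n·e^(at)} = n!/(s-a)^(n+1), L{t^3·e^(8t)} = 6/(s-8)^4, so L{3·t^3·e^(8t)} = 3·6/(s-8)^4 = 18/(s-8)^4

Final answer: 18/(s-8)^4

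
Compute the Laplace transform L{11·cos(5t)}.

L{cos(ωt)} = s/(s² + ω²), so L{cos(5t)} = s/(s² + 25). Then L{11·cos(5t)} = 11·s/(s² + 25) = 11s/(s² + 25)

Final answer: 11s/(s² + 25)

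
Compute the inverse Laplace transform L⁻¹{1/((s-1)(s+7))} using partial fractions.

Decompose: A/(s-1) + B/(s+7). A = 1/8, B = -1/8. f(t) = (e^t - e^(-7t))/8

Final answer: (e^t - e^(-7t))/8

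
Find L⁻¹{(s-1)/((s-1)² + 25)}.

Using frequency shift: L⁻¹{(s-a)/((s-a)² + b²)} = e^(at)cos(bt). Here a=1, b=5

Final answer: e^t·cos(5t)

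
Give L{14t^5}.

L{t^n} = n!/s^(n+1). So L{14t^5} = 14·5!/s^6 = 1680/s^6

Final answer: 1680/s^6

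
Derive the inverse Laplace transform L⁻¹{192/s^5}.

L⁻¹{n!/s^(n+1)} = t^n with n=4. So L⁻¹{24/s^5} = t^4, and L⁻¹{192/s^5} = (192/24)·t^4 = 8·t^4

Final answer: 8·t^4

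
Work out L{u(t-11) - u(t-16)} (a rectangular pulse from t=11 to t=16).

L{u(t-a)} = e^(-as)/s. L{u(t-11) - u(t-16)} = (e^(-11s) - e^(-16s))/s

Final answer: (e^(-11s) - e^(-16s))/s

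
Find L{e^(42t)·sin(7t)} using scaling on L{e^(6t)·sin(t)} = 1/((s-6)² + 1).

Scaling with a=7: L{e^(42t)·sin(7t)} = (1/7) · 1/((s/7-6)² + 1). Simplifying: 7/((s-42)² + 49)

Final answer: 7/((s-42)² + 49)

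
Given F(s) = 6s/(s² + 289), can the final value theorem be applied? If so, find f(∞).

The final value theorem requires all poles of sF(s) in the left half-plane. sF(s) = 6s²/(s² + 289) has poles at s = ±17i (imaginary axis). Theorem does NOT apply (oscillatory system).

Final answer: Not applicable (oscillatory)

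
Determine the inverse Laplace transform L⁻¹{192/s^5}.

L⁻¹{n!/s^(n+1)} = t^n with n=4. So L⁻¹{24/s^5} = t^4, and L⁻¹{192/s^5} = (192/24)·t^4 = 8·t^4

Final answer: 8·t^4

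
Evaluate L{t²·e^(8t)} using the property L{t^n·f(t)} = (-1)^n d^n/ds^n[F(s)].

L{e^(8t)} = 1/(s-8). d/ds[1/(s-8)] = -1/(s-8)². d²/ds²[1/(s-8)] = 2/(s-8)³. So L{t²·e^(8t)} = (-1)² · 2/(s-8)³ = 2/(s-8)³

Final answer: 2/(s-8)³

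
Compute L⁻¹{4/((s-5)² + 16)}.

Form: b/((s-a)² + b²) → e^(at)sin(bt). With a=5, b=4

Final answer: e^(5t)·sin(4t)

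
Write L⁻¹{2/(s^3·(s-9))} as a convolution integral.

2/(s^3·(s-9)) = (2/s^3)·(1/(s-9)) = L{t^2}·L{e^(9t)}. So f(t) = t^2*e^(9t) = ∫₀ᵗ τ^2·e^(9(t-τ)) dτ

Final answer: ∫₀ᵗ τ^2·e^(9(t-τ)) dτ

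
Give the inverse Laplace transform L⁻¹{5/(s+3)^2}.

L⁻¹{n!/(s-a)^(n+1)} = t^n·e^(at) with n=1, a=-3. So L⁻¹{1/(s+3)^2} = t·e^(-3t), and L⁻¹{5/(s+3)^2} = (5/1)·t·e^(-3t) = 5·t·e^(-3t)

Final answer: 5·t·e^(-3t)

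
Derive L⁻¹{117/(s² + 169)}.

This is the form c·a/(s² + a²) with a = 13, c = 9. L⁻¹ = 9·sin(13t)

Final answer: 9·sin(13t)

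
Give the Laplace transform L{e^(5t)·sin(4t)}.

L{e^(at)·sin(ωt)} = ω/((s-a)² + ω²), so L{e^(5t)·sin(4t)} = 4/((s-5)² + 16)

Final answer: 4/((s-5)² + 16)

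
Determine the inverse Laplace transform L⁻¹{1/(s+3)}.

L⁻¹{1/(s-a)} = e^(at), so L⁻¹{1/(s+3)} = e^(-3t)

Final answer: e^(-3t)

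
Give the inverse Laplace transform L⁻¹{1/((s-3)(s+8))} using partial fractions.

Decompose: A/(s-3) + B/(s+8). A = 1/11, B = -1/11. f(t) = (e^(3t) - e^(-8t))/11

Final answer: (e^(3t) - e^(-8t))/11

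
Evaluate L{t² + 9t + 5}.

L{t² + 9t + 5} = 2/s³ + 9/s² + 5/s = 2/s³ + 9/s² + 5/s

Final answer: 2/s³ + 9/s² + 5/s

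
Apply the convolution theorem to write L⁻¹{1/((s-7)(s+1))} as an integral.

1/((s-7)(s+1)) = (1/(s-7))·(1/(s+1)) = L{e^(7t)}·L{e^(-t)}. So f(t) = e^(7t)*e^(-t) = ∫₀ᵗ e^(7τ)·e^(-(t-τ)) dτ

Final answer: ∫₀ᵗ e^(7τ)·e^(-(t-τ)) dτ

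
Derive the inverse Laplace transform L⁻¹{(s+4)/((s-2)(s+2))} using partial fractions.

Using partial fractions, f(t) = (6e^(2t) - 2e^(-2t))/4

Final answer: (6e^(2t) - 2e^(-2t))/4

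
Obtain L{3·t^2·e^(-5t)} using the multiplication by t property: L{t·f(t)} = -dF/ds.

Using L{t^n·e^(at)} = n!/(s-a)^(n+1), L{t^2·e^(-5t)} = 2/(s+5)^3, so L{3·t^2·e^(-5t)} = 3·2/(s+5)^3 = 6/(s+5)^3

Final answer: 6/(s+5)^3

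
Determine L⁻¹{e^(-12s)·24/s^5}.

L⁻¹{24/s^5} = t^4. By the time shift theorem, L⁻¹{e^(-as)F(s)} = u(t-a)f(t-a) with a=12, so L⁻¹{e^(-12s)·24/s^5} = u(t-12)·(t-12)^4

Final answer: u(t-12)·(t-12)^4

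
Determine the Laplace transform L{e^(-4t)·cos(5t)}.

L{e^(at)·cos(ωt)} = (s-a)/((s-a)² + ω²), so L{e^(-4t)·cos(5t)} = (s+4)/((s+4)² + 25)

Final answer: (s+4)/((s+4)² + 25)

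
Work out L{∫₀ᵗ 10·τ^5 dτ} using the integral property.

L{∫₀ᵗ f(τ)dτ} = F(s)/s with f(t) = 10t^5. F(s) = 1200/s^6, so L{∫₀ᵗ 10·τ^5 dτ} = (1200/s^6)/s = 1200/s^7. (Check: ∫₀ᵗ 10·τ^5 dτ = 10t^6/6.)

Final answer: 1200/s^7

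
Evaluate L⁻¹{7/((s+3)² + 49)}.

Form: b/((s-a)² + b²) → e^(at)sin(bt). With a=-3, b=7

Final answer: e^(-3t)·sin(7t)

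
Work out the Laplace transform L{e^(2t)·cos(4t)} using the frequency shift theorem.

Frequency shift: L{e^(at)f(t)} = F(s-a). L{e^(2t)·cos(4t)} = (s-2)/((s-2)² + 16)

Final answer: (s-2)/((s-2)² + 16)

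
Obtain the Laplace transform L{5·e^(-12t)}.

L{e^(at)} = 1/(s-a), so L{e^(-12t)} = 1/(s+12). Then L{5·e^(-12t)} = 5/(s+12)

Final answer: 5/(s+12)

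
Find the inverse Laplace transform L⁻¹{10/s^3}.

L⁻¹{n!/s^(n+1)} = t^n with n=2. So L⁻¹{2/s^3} = t^2, and L⁻¹{10/s^3} = (10/2)·t^2 = 5·t^2

Final answer: 5·t^2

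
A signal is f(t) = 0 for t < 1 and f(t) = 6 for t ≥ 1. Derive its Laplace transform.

f(t) = 6·u(t-1). L{u(t-1)} = e^(-s)/s, so L{f(t)} = 6·e^(-s)/s

Final answer: 6·e^(-s)/s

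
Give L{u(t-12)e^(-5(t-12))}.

u(t-a)f(t-a) with f(t)=e^(-5t). L{e^(-5t)} = 1/(s+5). By time shift: e^(-12s)/(s+5)

Final answer: e^(-12s)/(s+5)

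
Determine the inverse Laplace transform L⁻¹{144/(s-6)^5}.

L⁻¹{n!/(s-a)^(n+1)} = t^n·e^(at) with n=4, a=6. So L⁻¹{24/(s-6)^5} = t^4·e^(6t), and L⁻¹{144/(s-6)^5} = (144/24)·t^4·e^(6t) = 6·t^4·e^(6t)

Final answer: 6·t^4·e^(6t)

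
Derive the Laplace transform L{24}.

L{24} = 24 · L{1} = 24/s

Final answer: 24/s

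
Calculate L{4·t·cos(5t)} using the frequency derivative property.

L{cos(5t)} = s/(s² + 25). Derivative: d/ds[s/(s² + 25)] = [(s² + 25) - s·2s]/(s² + 25)² = (25 - s²)/(s² + 25)². So L{t·cos(5t)} = -F'(s) = (s² - 25)/(s² + 25)². Then L{4·t·cos(5t)} = 4·(s² - 25)/(s² + 25)²

Final answer: 4·(s² - 25)/(s² + 25)²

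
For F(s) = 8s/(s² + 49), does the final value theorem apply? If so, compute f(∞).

The final value theorem requires all poles of sF(s) in the left half-plane. sF(s) = 8s²/(s² + 49) has poles at s = ±7i (imaginary axis). Theorem does NOT apply (oscillatory system).

Final answer: Not applicable (oscillatory)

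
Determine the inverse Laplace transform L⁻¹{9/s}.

L⁻¹{c/s} = c, so L⁻¹{9/s} = 9

Final answer: 9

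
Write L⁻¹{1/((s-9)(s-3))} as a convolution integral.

1/((s-9)(s-3)) = (1/(s-9))·(1/(s-3)) = L{e^(9t)}·L{e^(3t)}. So f(t) = e^(9t)*e^(3t) = ∫₀ᵗ e^(9τ)·e^(3(t-τ)) dτ

Final answer: ∫₀ᵗ e^(9τ)·e^(3(t-τ)) dτ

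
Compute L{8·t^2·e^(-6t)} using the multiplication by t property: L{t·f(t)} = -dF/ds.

Using L{t^n·e^(at)} = n!/(s-a)^(n+1), L{t^2·e^(-6t)} = 2/(s+6)^3, so L{8·t^2·e^(-6t)} = 8·2/(s+6)^3 = 16/(s+6)^3

Final answer: 16/(s+6)^3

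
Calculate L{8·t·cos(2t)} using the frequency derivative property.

L{cos(2t)} = s/(s² + 4). Derivative: d/ds[s/(s² + 4)] = [(s² + 4) - s·2s]/(s² + 4)² = (4 - s²)/(s² + 4)². So L{t·cos(2t)} = -F'(s) = (s² - 4)/(s² + 4)². Then L{8·t·cos(2t)} = 8·(s² - 4)/(s² + 4)²

Final answer: 8·(s² - 4)/(s² + 4)²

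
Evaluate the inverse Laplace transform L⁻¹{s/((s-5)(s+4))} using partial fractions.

Using partial fractions, f(t) = (5e^(5t) + 4e^(-4t))/9

Final answer: (5e^(5t) + 4e^(-4t))/9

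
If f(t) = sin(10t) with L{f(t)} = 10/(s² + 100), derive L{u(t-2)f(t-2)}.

Time shift theorem: L{u(t-a)f(t-a)} = e^(-as)F(s). Here a=2, F(s) = 10/(s² + 100), so L{u(t-2)f(t-2)} = e^(-2s)·10/(s² + 100)

Final answer: e^(-2s)·10/(s² + 100)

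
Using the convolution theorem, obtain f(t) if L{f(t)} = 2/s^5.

2/s^5 = (2/s)·(1/s^4) = L{2}·L{t^3/6}. By convolution, f(t) = 2*t^3/6 = ∫₀ᵗ 2·τ^3/6 dτ = 2·t^4/24

Final answer: 2·t^4/24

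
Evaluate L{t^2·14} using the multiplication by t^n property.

L{14} = 14/s. d^1/ds^1[1/s] = -1/s². d^2/ds^2[1/s] = 2/s^3. So L{t^2} = (-1)^{2}·2/s^3 = 2/s^3. Then L{t^2·14} = 14·2/s^3 = 28/s^3

Final answer: 28/s^3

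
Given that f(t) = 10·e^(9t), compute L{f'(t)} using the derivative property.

f(0) = 10, F(s) = 10/(s-9). L{f'(t)} = s·F(s) - f(0) = 10s/(s-9) - 10 = (10s - 10(s-9))/(s-9) = 90/(s-9)

Final answer: 90/(s-9)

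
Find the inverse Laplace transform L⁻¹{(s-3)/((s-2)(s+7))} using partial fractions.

Using partial fractions, f(t) = (-e^(2t) + 10e^(-7t))/9

Final answer: (-e^(2t) + 10e^(-7t))/9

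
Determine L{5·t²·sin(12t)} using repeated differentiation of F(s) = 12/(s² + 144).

F(s) = 12/(s² + 144). F'(s) = -24s/(s² + 144)². F''(s) = -24(144 - 3s²)/(s² + 144)³ = (72s² - 3456)/(s² + 144)³. So L{t²·sin(12t)} = (-1)² F''(s) = (72s² - 3456)/(s² + 144)³. Then L{5·t²·sin(12t)} = 5·(72s² - 3456)/(s² + 144)³ = (360s² - 17280)/(s² + 144)³

Final answer: (360s² - 17280)/(s² + 144)³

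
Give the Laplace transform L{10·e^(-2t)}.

L{e^(at)} = 1/(s-a), so L{e^(-2t)} = 1/(s+2). Then L{10·e^(-2t)} = 10/(s+2)

Final answer: 10/(s+2)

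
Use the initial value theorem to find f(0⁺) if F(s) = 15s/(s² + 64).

f(0⁺) = lim_{s→∞} s·15s/(s² + 64) = lim_{s→∞} 15s²/(s² + 64) = 15

Final answer: 15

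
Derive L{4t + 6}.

L{4t + 6} = 4·L{t} + 6·L{1} = 4/s² + 6/s

Final answer: 4/s² + 6/s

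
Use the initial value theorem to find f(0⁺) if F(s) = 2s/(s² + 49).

f(0⁺) = lim_{s→∞} s·2s/(s² + 49) = lim_{s→∞} 2s²/(s² + 49) = 2

Final answer: 2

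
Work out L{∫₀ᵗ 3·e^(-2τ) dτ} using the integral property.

L{∫₀ᵗ f(τ)dτ} = F(s)/s with F(s) = 3/(s+2), so L{∫₀ᵗ 3·e^(-2τ) dτ} = 3/(s(s+2))

Final answer: 3/(s(s+2))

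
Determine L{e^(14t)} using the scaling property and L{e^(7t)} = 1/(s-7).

Using L{f(at)} = (1/a)F(s/a) with a=2 and f(t) = e^(7t): L{e^(14t)} = (1/2) · 1/((s/2)-7) = (1/2) · 2/(s-14) = 1/(s-14)

Final answer: 1/(s-14)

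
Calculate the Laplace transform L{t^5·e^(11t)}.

L{t^n·e^(at)} = n!/(s-a)^(n+1), so L{t^5·e^(11t)} = 120/(s-11)^6

Final answer: 120/(s-11)^6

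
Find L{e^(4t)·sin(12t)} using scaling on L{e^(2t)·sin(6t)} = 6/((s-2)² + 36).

Scaling with a=2: L{e^(4t)·sin(12t)} = (1/2) · 6/((s/2-2)² + 36). Simplifying: 12/((s-4)² + 144)

Final answer: 12/((s-4)² + 144)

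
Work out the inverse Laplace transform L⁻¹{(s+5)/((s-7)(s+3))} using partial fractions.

Using partial fractions, f(t) = (12e^(7t) - 2e^(-3t))/10

Final answer: (12e^(7t) - 2e^(-3t))/10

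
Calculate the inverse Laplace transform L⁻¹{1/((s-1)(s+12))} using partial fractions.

Decompose: A/(s-1) + B/(s+12). A = 1/13, B = -1/13. f(t) = (e^t - e^(-12t))/13

Final answer: (e^t - e^(-12t))/13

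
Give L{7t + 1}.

L{7t + 1} = 7·L{t} + L{1} = 7/s² + 1/s

Final answer: 7/s² + 1/s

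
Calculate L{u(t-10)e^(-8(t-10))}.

u(t-a)f(t-a) with f(t)=e^(-8t). L{e^(-8t)} = 1/(s+8). By time shift: e^(-10s)/(s+8)

Final answer: e^(-10s)/(s+8)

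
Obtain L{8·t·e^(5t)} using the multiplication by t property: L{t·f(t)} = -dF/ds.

Using L{t^n·e^(at)} = n!/(s-a)^(n+1), L{t·e^(5t)} = 1/(s-5)^2, so L{8·t·e^(5t)} = 8·1/(s-5)^2 = 8/(s-5)^2

Final answer: 8/(s-5)^2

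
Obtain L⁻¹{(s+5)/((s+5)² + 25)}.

Using frequency shift: L⁻¹{(s-a)/((s-a)² + b²)} = e^(at)cos(bt). Here a=-5, b=5

Final answer: e^(-5t)·cos(5t)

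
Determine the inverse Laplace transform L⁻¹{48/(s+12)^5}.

L⁻¹{n!/(s-a)^(n+1)} = t^n·e^(at) with n=4, a=-12. So L⁻¹{24/(s+12)^5} = t^4·e^(-12t), and L⁻¹{48/(s+12)^5} = (48/24)·t^4·e^(-12t) = 2·t^4·e^(-12t)

Final answer: 2·t^4·e^(-12t)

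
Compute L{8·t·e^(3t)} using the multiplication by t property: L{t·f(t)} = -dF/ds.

Using L{t^n·e^(at)} = n!/(s-a)^(n+1), L{t·e^(3t)} = 1/(s-3)^2, so L{8·t·e^(3t)} = 8·1/(s-3)^2 = 8/(s-3)^2

Final answer: 8/(s-3)^2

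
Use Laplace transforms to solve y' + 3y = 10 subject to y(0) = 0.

sY + 3Y = 10/s. Y = 10/(s(s+3)). Partial fractions: Y = 10/3/s - 10/3/(s+3)

Final answer: y(t) = 10/3(1 - e^(-3t))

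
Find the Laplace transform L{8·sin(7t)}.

L{sin(ωt)} = ω/(s² + ω²), so L{sin(7t)} = 7/(s² + 49). Then L{8·sin(7t)} = 8·7/(s² + 49) = 56/(s² + 49)

Final answer: 56/(s² + 49)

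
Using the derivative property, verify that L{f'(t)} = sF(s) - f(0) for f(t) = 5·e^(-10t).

f'(t) = -50e^(-10t). Direct: L{f'(t)} = -50/(s+10). Property: s·5/(s+10) - 5 = (5s - 5(s+10))/(s+10) = -50/(s+10). ✓

Final answer: -50/(s+10)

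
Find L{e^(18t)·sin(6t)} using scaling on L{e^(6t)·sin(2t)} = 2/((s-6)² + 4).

Scaling with a=3: L{e^(18t)·sin(6t)} = (1/3) · 2/((s/3-6)² + 4). Simplifying: 6/((s-18)² + 36)

Final answer: 6/((s-18)² + 36)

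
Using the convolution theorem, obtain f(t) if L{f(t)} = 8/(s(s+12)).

8/(s(s+12)) = (8/s)·(1/(s+12)) = L{8}·L{e^(-12t)}. By convolution, f(t) = 8*e^(-12t) = ∫₀ᵗ 8·e^(-12τ) dτ = 8·(1 - e^(-12t))/12

Final answer: 8·(1 - e^(-12t))/12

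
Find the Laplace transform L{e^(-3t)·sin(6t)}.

L{e^(at)·sin(ωt)} = ω/((s-a)² + ω²), so L{e^(-3t)·sin(6t)} = 6/((s+3)² + 36)

Final answer: 6/((s+3)² + 36)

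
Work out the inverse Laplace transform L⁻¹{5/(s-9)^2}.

L⁻¹{n!/(s-a)^(n+1)} = t^n·e^(at) with n=1, a=9. So L⁻¹{1/(s-9)^2} = t·e^(9t), and L⁻¹{5/(s-9)^2} = (5/1)·t·e^(9t) = 5·t·e^(9t)

Final answer: 5·t·e^(9t)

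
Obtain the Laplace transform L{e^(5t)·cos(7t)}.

L{e^(at)·cos(ωt)} = (s-a)/((s-a)² + ω²), so L{e^(5t)·cos(7t)} = (s-5)/((s-5)² + 49)

Final answer: (s-5)/((s-5)² + 49)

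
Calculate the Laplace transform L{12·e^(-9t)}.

L{e^(at)} = 1/(s-a), so L{e^(-9t)} = 1/(s+9). Then L{12·e^(-9t)} = 12/(s+9)

Final answer: 12/(s+9)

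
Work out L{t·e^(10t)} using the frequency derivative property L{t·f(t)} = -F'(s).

L{e^(10t)} = 1/(s-10). By frequency derivative: L{t·e^(10t)} = -d/ds[1/(s-10)] = -(-1)/(s-10)² = 1/(s-10)²

Final answer: 1/(s-10)²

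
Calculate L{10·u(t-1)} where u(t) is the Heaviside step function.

L{u(t-a)} = e^(-as)/s. Here a=1, so L{u(t-1)} = e^(-s)/s, and L{10·u(t-1)} = 10·e^(-s)/s

Final answer: 10·e^(-s)/s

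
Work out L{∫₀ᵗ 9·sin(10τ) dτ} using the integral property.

L{∫₀ᵗ f(τ)dτ} = F(s)/s with F(s) = 90/(s² + 100), so the result is (90/(s² + 100))/s = 90/(s(s² + 100))

Final answer: 90/(s(s² + 100))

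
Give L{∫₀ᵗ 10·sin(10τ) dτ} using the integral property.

L{∫₀ᵗ f(τ)dτ} = F(s)/s with F(s) = 100/(s² + 100), so the result is (100/(s² + 100))/s = 100/(s(s² + 100))

Final answer: 100/(s(s² + 100))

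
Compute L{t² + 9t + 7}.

L{t² + 9t + 7} = 2/s³ + 9/s² + 7/s = 2/s³ + 9/s² + 7/s

Final answer: 2/s³ + 9/s² + 7/s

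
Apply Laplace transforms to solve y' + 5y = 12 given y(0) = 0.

sY + 5Y = 12/s. Y = 12/(s(s+5)). Partial fractions: Y = 12/5/s - 12/5/(s+5)

Final answer: y(t) = 12/5(1 - e^(-5t))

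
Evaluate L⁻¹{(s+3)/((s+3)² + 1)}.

Using frequency shift: L⁻¹{(s-a)/((s-a)² + b²)} = e^(at)cos(bt). Here a=-3, b=1

Final answer: e^(-3t)·cos(t)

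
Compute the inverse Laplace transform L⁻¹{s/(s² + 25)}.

L⁻¹{s/(s² + 25)} = cos(5t)

Final answer: cos(5t)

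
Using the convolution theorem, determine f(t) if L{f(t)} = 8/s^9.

8/s^9 = (8/s)·(1/s^8) = L{8}·L{t^7/5040}. By convolution, f(t) = 8*t^7/5040 = ∫₀ᵗ 8·τ^7/5040 dτ = 8·t^8/40320

Final answer: 8·t^8/40320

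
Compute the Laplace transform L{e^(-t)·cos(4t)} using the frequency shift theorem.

Frequency shift: L{e^(at)f(t)} = F(s-a). L{e^(-t)·cos(4t)} = (s+1)/((s+1)² + 16)

Final answer: (s+1)/((s+1)² + 16)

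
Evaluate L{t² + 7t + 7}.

L{t² + 7t + 7} = 2/s³ + 7/s² + 7/s = 2/s³ + 7/s² + 7/s

Final answer: 2/s³ + 7/s² + 7/s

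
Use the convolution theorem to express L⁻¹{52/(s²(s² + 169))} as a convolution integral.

52/(s²(s² + 169)) = (1/s²)·(52/(s² + 169)) = L{t}·L{4·sin(13t)}. So f(t) = t*(4·sin(13t)) = ∫₀ᵗ 4τ·sin(13(t-τ)) dτ

Final answer: ∫₀ᵗ 4τ·sin(13(t-τ)) dτ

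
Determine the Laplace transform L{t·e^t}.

L{t^n·e^(at)} = n!/(s-a)^(n+1), so L{t·e^t} = 1/(s-1)^2

Final answer: 1/(s-1)^2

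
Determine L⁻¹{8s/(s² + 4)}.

This is the form c·s/(s² + a²) with a = 2, c = 8. L⁻¹ = 8·cos(2t)

Final answer: 8·cos(2t)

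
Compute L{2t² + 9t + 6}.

L{2t² + 9t + 6} = 2·2/s³ + 9/s² + 6/s = 4/s³ + 9/s² + 6/s

Final answer: 4/s³ + 9/s² + 6/s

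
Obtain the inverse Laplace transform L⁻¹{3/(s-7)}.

L⁻¹{1/(s-a)} = e^(at), so L⁻¹{1/(s-7)} = e^(7t), and L⁻¹{3/(s-7)} = 3·e^(7t)

Final answer: 3·e^(7t)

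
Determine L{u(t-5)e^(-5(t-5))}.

u(t-a)f(t-a) with f(t)=e^(-5t). L{e^(-5t)} = 1/(s+5). By time shift: e^(-5s)/(s+5)

Final answer: e^(-5s)/(s+5)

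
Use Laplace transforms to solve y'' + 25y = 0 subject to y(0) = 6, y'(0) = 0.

L{y''} + 25L{y} = 0. s²Y - 6s - 0 + 25Y = 0. Y(s² + 25) = 6s. Y = (6s)/(s² + 25). Inverting: y(t) = 6cos(5t)

Final answer: y(t) = 6cos(5t)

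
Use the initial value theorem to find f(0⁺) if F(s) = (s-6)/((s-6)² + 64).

f(0⁺) = lim_{s→∞} sF(s) = lim_{s→∞} s(s-6)/((s-6)² + 64) = 1

Final answer: 1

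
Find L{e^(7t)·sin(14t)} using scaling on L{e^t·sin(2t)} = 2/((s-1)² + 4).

Scaling with a=7: L{e^(7t)·sin(14t)} = (1/7) · 2/((s/7-1)² + 4). Simplifying: 14/((s-7)² + 196)

Final answer: 14/((s-7)² + 196)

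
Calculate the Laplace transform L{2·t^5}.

L{t^n} = n!/s^(n+1), so L{t^5} = 120/s^6. Then L{2·t^5} = 2·120/s^6 = 240/s^6

Final answer: 240/s^6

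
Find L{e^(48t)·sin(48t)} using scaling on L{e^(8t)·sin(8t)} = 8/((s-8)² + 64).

Scaling with a=6: L{e^(48t)·sin(48t)} = (1/6) · 8/((s/6-8)² + 64). Simplifying: 48/((s-48)² + 2304)

Final answer: 48/((s-48)² + 2304)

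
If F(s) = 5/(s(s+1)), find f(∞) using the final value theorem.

f(∞) = lim_{s→0} s·5/(s(s+1)) = lim_{s→0} 5/(s+1) = 5/1 = 5

Final answer: 5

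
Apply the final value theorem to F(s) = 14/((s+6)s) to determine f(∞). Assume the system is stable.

f(∞) = lim_{s→0} sF(s) = lim_{s→0} 14/(s+6) = 7/3

Final answer: 7/3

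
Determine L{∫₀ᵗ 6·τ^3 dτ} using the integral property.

L{∫₀ᵗ f(τ)dτ} = F(s)/s with f(t) = 6t^3. F(s) = 36/s^4, so L{∫₀ᵗ 6·τ^3 dτ} = (36/s^4)/s = 36/s^5. (Check: ∫₀ᵗ 6·τ^3 dτ = 6t^4/4.)

Final answer: 36/s^5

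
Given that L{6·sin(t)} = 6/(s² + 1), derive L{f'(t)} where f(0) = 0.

L{f'(t)} = s·F(s) - f(0) = s·6/(s² + 1) - 0 = 6s/(s² + 1)

Final answer: 6s/(s² + 1)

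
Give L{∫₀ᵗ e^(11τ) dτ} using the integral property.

L{∫₀ᵗ f(τ)dτ} = F(s)/s with F(s) = 1/(s-11), so L{∫₀ᵗ e^(11τ) dτ} = 1/(s(s-11))

Final answer: 1/(s(s-11))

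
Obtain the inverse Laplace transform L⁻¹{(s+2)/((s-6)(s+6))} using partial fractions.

Using partial fractions, f(t) = (8e^(6t) + 4e^(-6t))/12

Final answer: (8e^(6t) + 4e^(-6t))/12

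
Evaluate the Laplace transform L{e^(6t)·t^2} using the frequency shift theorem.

L{e^(at)·t^n} = n!/(s-a)^(n+1), so L{e^(6t)·t^2} = 2/(s-6)^3

Final answer: 2/(s-6)^3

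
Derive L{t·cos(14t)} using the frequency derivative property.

L{cos(14t)} = s/(s² + 196). Derivative: d/ds[s/(s² + 196)] = [(s² + 196) - s·2s]/(s² + 196)² = (196 - s²)/(s² + 196)². So L{t·cos(14t)} = -F'(s) = (s² - 196)/(s² + 196)²

Final answer: (s² - 196)/(s² + 196)²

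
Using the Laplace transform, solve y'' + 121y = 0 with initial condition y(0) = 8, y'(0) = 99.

L{y''} + 121L{y} = 0. s²Y - 8s - 99 + 121Y = 0. Y(s² + 121) = 8s + 99. Y = (8s + 99)/(s² + 121). Inverting: y(t) = 8cos(11t) + 9sin(11t)

Final answer: y(t) = 8cos(11t) + 9sin(11t)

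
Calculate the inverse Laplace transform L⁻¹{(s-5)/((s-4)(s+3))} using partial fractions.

Using partial fractions, f(t) = (-e^(4t) + 8e^(-3t))/7

Final answer: (-e^(4t) + 8e^(-3t))/7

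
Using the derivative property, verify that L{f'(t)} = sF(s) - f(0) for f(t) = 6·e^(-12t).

f'(t) = -72e^(-12t). Direct: L{f'(t)} = -72/(s+12). Property: s·6/(s+12) - 6 = (6s - 6(s+12))/(s+12) = -72/(s+12). ✓

Final answer: -72/(s+12)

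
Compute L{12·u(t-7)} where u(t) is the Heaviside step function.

L{u(t-a)} = e^(-as)/s. Here a=7, so L{u(t-7)} = e^(-7s)/s, and L{12·u(t-7)} = 12·e^(-7s)/s

Final answer: 12·e^(-7s)/s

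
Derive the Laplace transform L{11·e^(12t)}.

L{e^(at)} = 1/(s-a), so L{e^(12t)} = 1/(s-12). Then L{11·e^(12t)} = 11/(s-12)

Final answer: 11/(s-12)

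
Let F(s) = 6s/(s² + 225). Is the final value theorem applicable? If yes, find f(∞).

The final value theorem requires all poles of sF(s) in the left half-plane. sF(s) = 6s²/(s² + 225) has poles at s = ±15i (imaginary axis). Theorem does NOT apply (oscillatory system).

Final answer: Not applicable (oscillatory)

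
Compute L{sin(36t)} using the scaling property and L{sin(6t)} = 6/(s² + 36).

Using L{f(at)} = (1/a)F(s/a) with a=6: L{sin(36t)} = (1/6) · 6/((s/6)² + 36) = (1/6) · 6·36/(s² + 1296) = 36/(s² + 1296)

Final answer: 36/(s² + 1296)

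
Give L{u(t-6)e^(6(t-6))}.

u(t-a)f(t-a) with f(t)=e^(6t). L{e^(6t)} = 1/(s-6). By time shift: e^(-6s)/(s-6)

Final answer: e^(-6s)/(s-6)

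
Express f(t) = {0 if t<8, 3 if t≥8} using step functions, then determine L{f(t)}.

f(t) = 3·u(t-8). L{u(t-8)} = e^(-8s)/s, so L{f(t)} = 3·e^(-8s)/s

Final answer: 3·e^(-8s)/s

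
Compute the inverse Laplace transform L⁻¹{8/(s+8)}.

L⁻¹{1/(s-a)} = e^(at), so L⁻¹{1/(s+8)} = e^(-8t), and L⁻¹{8/(s+8)} = 8·e^(-8t)

Final answer: 8·e^(-8t)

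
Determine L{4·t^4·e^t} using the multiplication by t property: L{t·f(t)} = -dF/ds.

Using L{t^n·e^(at)} = n!/(s-a)^(n+1), L{t^4·e^t} = 24/(s-1)^5, so L{4·t^4·e^t} = 4·24/(s-1)^5 = 96/(s-1)^5

Final answer: 96/(s-1)^5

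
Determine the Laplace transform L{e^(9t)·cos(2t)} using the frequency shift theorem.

Frequency shift: L{e^(at)f(t)} = F(s-a). L{e^(9t)·cos(2t)} = (s-9)/((s-9)² + 4)

Final answer: (s-9)/((s-9)² + 4)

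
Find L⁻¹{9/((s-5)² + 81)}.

Form: b/((s-a)² + b²) → e^(at)sin(bt). With a=5, b=9

Final answer: e^(5t)·sin(9t)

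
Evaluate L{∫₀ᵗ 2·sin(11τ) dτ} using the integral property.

L{∫₀ᵗ f(τ)dτ} = F(s)/s with F(s) = 22/(s² + 121), so the result is (22/(s² + 121))/s = 22/(s(s² + 121))

Final answer: 22/(s(s² + 121))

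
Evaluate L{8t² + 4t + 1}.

L{8t² + 4t + 1} = 8·2/s³ + 4/s² + 1/s = 16/s³ + 4/s² + 1/s

Final answer: 16/s³ + 4/s² + 1/s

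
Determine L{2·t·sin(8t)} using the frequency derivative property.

L{sin(8t)} = 8/(s² + 64). By L{t·f(t)} = -F'(s): -d/ds[8/(s² + 64)] = -(8)·(-2s)/(s² + 64)² = 16s/(s² + 64)². Then L{2·t·sin(8t)} = 2·16s/(s² + 64)² = 32s/(s² + 64)²

Final answer: 32s/(s² + 64)²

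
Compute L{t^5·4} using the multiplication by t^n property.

L{4} = 4/s. d^1/ds^1[1/s] = -1/s². d^2/ds^2[1/s] = 2/s^3. d^3/ds^3[1/s] = -6/s^4. d^4/ds^4[1/s] = 24/s^5. d^5/ds^5[1/s] = -120/s^6. So L{t^5} = (-1)^{5}·-120/s^6 = 120/s^6. Then L{t^5·4} = 4·120/s^6 = 480/s^6

Final answer: 480/s^6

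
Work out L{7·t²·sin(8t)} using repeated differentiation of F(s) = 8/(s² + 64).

F(s) = 8/(s² + 64). F'(s) = -16s/(s² + 64)². F''(s) = -16(64 - 3s²)/(s² + 64)³ = (48s² - 1024)/(s² + 64)³. So L{t²·sin(8t)} = (-1)² F''(s) = (48s² - 1024)/(s² + 64)³. Then L{7·t²·sin(8t)} = 7·(48s² - 1024)/(s² + 64)³ = (336s² - 7168)/(s² + 64)³

Final answer: (336s² - 7168)/(s² + 64)³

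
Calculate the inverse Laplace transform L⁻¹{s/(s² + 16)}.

L⁻¹{s/(s² + 16)} = cos(4t)

Final answer: cos(4t)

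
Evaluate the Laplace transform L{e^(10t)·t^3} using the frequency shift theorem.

L{e^(at)·t^n} = n!/(s-a)^(n+1), so L{e^(10t)·t^3} = 6/(s-10)^4

Final answer: 6/(s-10)^4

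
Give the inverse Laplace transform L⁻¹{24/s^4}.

L⁻¹{n!/s^(n+1)} = t^n with n=3. So L⁻¹{6/s^4} = t^3, and L⁻¹{24/s^4} = (24/6)·t^3 = 4·t^3

Final answer: 4·t^3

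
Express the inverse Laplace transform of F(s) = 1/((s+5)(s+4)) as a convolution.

1/((s+5)(s+4)) = (1/(s+5))·(1/(s+4)) = L{e^(-5t)}·L{e^(-4t)}. So f(t) = e^(-5t)*e^(-4t) = ∫₀ᵗ e^(-5τ)·e^(-4(t-τ)) dτ

Final answer: ∫₀ᵗ e^(-5τ)·e^(-4(t-τ)) dτ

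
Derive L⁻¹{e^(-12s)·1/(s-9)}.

L⁻¹{1/(s-9)} = e^(9t). By the time shift theorem, L⁻¹{e^(-as)F(s)} = u(t-a)f(t-a) with a=12, so L⁻¹{e^(-12s)·1/(s-9)} = u(t-12)·e^(9(t-12))

Final answer: u(t-12)·e^(9(t-12))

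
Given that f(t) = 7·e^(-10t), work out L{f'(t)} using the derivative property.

f(0) = 7, F(s) = 7/(s+10). L{f'(t)} = s·F(s) - f(0) = 7s/(s+10) - 7 = (7s - 7(s+10))/(s+10) = -70/(s+10)

Final answer: -70/(s+10)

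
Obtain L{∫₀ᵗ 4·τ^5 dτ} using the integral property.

L{∫₀ᵗ f(τ)dτ} = F(s)/s with f(t) = 4t^5. F(s) = 480/s^6, so L{∫₀ᵗ 4·τ^5 dτ} = (480/s^6)/s = 480/s^7. (Check: ∫₀ᵗ 4·τ^5 dτ = 4t^6/6.)

Final answer: 480/s^7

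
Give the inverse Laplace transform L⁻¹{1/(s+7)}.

L⁻¹{1/(s-a)} = e^(at), so L⁻¹{1/(s+7)} = e^(-7t)

Final answer: e^(-7t)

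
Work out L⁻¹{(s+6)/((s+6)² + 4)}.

Using frequency shift: L⁻¹{(s-a)/((s-a)² + b²)} = e^(at)cos(bt). Here a=-6, b=2

Final answer: e^(-6t)·cos(2t)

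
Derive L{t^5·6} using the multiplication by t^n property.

L{6} = 6/s. d^1/ds^1[1/s] = -1/s². d^2/ds^2[1/s] = 2/s^3. d^3/ds^3[1/s] = -6/s^4. d^4/ds^4[1/s] = 24/s^5. d^5/ds^5[1/s] = -120/s^6. So L{t^5} = (-1)^{5}·-120/s^6 = 120/s^6. Then L{t^5·6} = 6·120/s^6 = 720/s^6

Final answer: 720/s^6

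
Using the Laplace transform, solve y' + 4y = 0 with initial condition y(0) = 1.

L{y'} + 4L{y} = 0. sY - 1 + 4Y = 0. Y(s+4) = 1. Y = 1/(s+4)

Final answer: y(t) = e^(-4t)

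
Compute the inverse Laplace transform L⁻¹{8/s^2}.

L⁻¹{n!/s^(n+1)} = t^n with n=1. So L⁻¹{1/s^2} = t, and L⁻¹{8/s^2} = (8/1)·t = 8·t

Final answer: 8·t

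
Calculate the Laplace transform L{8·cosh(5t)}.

L{cosh(ωt)} = s/(s² - ω²), so L{cosh(5t)} = s/(s² - 25). Then L{8·cosh(5t)} = 8·s/(s² - 25) = 8s/(s² - 25)

Final answer: 8s/(s² - 25)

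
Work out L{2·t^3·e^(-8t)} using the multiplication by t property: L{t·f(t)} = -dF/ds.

Using L{t^n·e^(at)} = n!/(s-a)^(n+1), L{t^3·e^(-8t)} = 6/(s+8)^4, so L{2·t^3·e^(-8t)} = 2·6/(s+8)^4 = 12/(s+8)^4

Final answer: 12/(s+8)^4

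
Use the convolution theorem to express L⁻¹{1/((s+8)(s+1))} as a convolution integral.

1/((s+8)(s+1)) = (1/(s+8))·(1/(s+1)) = L{e^(-8t)}·L{e^(-t)}. So f(t) = e^(-8t)*e^(-t) = ∫₀ᵗ e^(-8τ)·e^(-(t-τ)) dτ

Final answer: ∫₀ᵗ e^(-8τ)·e^(-(t-τ)) dτ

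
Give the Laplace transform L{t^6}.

L{t^n} = n!/s^(n+1), so L{t^6} = 720/s^7

Final answer: 720/s^7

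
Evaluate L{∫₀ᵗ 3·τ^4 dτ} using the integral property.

L{∫₀ᵗ f(τ)dτ} = F(s)/s with f(t) = 3t^4. F(s) = 72/s^5, so L{∫₀ᵗ 3·τ^4 dτ} = (72/s^5)/s = 72/s^6. (Check: ∫₀ᵗ 3·τ^4 dτ = 3t^5/5.)

Final answer: 72/s^6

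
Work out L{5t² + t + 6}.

L{5t² + t + 6} = 5·2/s³ + 1/s² + 6/s = 10/s³ + 1/s² + 6/s

Final answer: 10/s³ + 1/s² + 6/s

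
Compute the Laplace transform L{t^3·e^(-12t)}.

L{t^n·e^(at)} = n!/(s-a)^(n+1), so L{t^3·e^(-12t)} = 6/(s+12)^4

Final answer: 6/(s+12)^4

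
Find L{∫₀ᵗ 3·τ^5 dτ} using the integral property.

L{∫₀ᵗ f(τ)dτ} = F(s)/s with f(t) = 3t^5. F(s) = 360/s^6, so L{∫₀ᵗ 3·τ^5 dτ} = (360/s^6)/s = 360/s^7. (Check: ∫₀ᵗ 3·τ^5 dτ = 3t^6/6.)

Final answer: 360/s^7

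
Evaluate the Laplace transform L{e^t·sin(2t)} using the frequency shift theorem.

Frequency shift: L{e^(at)f(t)} = F(s-a). L{e^t·sin(2t)} = 2/((s-1)² + 4)

Final answer: 2/((s-1)² + 4)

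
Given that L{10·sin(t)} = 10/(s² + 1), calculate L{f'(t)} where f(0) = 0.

L{f'(t)} = s·F(s) - f(0) = s·10/(s² + 1) - 0 = 10s/(s² + 1)

Final answer: 10s/(s² + 1)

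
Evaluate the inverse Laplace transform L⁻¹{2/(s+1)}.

L⁻¹{1/(s-a)} = e^(at), so L⁻¹{1/(s+1)} = e^(-t), and L⁻¹{2/(s+1)} = 2·e^(-t)

Final answer: 2·e^(-t)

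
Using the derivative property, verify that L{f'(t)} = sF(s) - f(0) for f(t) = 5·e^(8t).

f'(t) = 40e^(8t). Direct: L{f'(t)} = 40/(s-8). Property: s·5/(s-8) - 5 = (5s - 5(s-8))/(s-8) = 40/(s-8). ✓

Final answer: 40/(s-8)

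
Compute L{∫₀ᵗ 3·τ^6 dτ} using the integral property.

L{∫₀ᵗ f(τ)dτ} = F(s)/s with f(t) = 3t^6. F(s) = 2160/s^7, so L{∫₀ᵗ 3·τ^6 dτ} = (2160/s^7)/s = 2160/s^8. (Check: ∫₀ᵗ 3·τ^6 dτ = 3t^7/7.)

Final answer: 2160/s^8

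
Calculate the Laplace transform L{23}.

L{23} = 23 · L{1} = 23/s

Final answer: 23/s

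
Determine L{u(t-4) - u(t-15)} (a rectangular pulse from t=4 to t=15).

L{u(t-a)} = e^(-as)/s. L{u(t-4) - u(t-15)} = (e^(-4s) - e^(-15s))/s

Final answer: (e^(-4s) - e^(-15s))/s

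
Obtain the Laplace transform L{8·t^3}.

L{t^n} = n!/s^(n+1), so L{t^3} = 6/s^4. Then L{8·t^3} = 8·6/s^4 = 48/s^4

Final answer: 48/s^4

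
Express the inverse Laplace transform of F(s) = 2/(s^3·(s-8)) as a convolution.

2/(s^3·(s-8)) = (2/s^3)·(1/(s-8)) = L{t^2}·L{e^(8t)}. So f(t) = t^2*e^(8t) = ∫₀ᵗ τ^2·e^(8(t-τ)) dτ

Final answer: ∫₀ᵗ τ^2·e^(8(t-τ)) dτ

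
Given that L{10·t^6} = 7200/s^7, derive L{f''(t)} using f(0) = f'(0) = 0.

L{f''(t)} = s²F(s) - sf(0) - f'(0) = s²·7200/s^7 - 0 - 0 = 7200/s^5

Final answer: 7200/s^5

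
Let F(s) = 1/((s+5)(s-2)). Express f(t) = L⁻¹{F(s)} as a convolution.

1/((s+5)(s-2)) = (1/(s+5))·(1/(s-2)) = L{e^(-5t)}·L{e^(2t)}. So f(t) = e^(-5t)*e^(2t) = ∫₀ᵗ e^(-5τ)·e^(2(t-τ)) dτ

Final answer: ∫₀ᵗ e^(-5τ)·e^(2(t-τ)) dτ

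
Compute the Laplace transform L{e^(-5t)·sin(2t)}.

L{e^(at)·sin(ωt)} = ω/((s-a)² + ω²), so L{e^(-5t)·sin(2t)} = 2/((s+5)² + 4)

Final answer: 2/((s+5)² + 4)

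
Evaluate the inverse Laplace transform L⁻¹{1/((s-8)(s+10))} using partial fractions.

Decompose: A/(s-8) + B/(s+10). A = 1/18, B = -1/18. f(t) = (e^(8t) - e^(-10t))/18

Final answer: (e^(8t) - e^(-10t))/18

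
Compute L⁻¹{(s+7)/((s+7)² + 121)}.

Using frequency shift: L⁻¹{(s-a)/((s-a)² + b²)} = e^(at)cos(bt). Here a=-7, b=11

Final answer: e^(-7t)·cos(11t)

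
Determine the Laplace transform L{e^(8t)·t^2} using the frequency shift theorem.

L{e^(at)·t^n} = n!/(s-a)^(n+1), so L{e^(8t)·t^2} = 2/(s-8)^3

Final answer: 2/(s-8)^3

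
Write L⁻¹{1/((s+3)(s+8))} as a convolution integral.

1/((s+3)(s+8)) = (1/(s+3))·(1/(s+8)) = L{e^(-3t)}·L{e^(-8t)}. So f(t) = e^(-3t)*e^(-8t) = ∫₀ᵗ e^(-3τ)·e^(-8(t-τ)) dτ

Final answer: ∫₀ᵗ e^(-3τ)·e^(-8(t-τ)) dτ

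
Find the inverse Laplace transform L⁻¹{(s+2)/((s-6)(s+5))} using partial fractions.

Using partial fractions, f(t) = (8e^(6t) + 3e^(-5t))/11

Final answer: (8e^(6t) + 3e^(-5t))/11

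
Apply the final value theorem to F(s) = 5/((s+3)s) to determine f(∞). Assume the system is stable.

f(∞) = lim_{s→0} sF(s) = lim_{s→0} 5/(s+3) = 5/3

Final answer: 5/3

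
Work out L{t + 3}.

L{t + 3} = L{t} + 3·L{1} = 1/s² + 3/s

Final answer: 1/s² + 3/s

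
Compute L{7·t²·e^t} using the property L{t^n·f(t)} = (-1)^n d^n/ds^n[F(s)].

L{e^t} = 1/(s-1). d/ds[1/(s-1)] = -1/(s-1)². d²/ds²[1/(s-1)] = 2/(s-1)³. So L{t²·e^t} = (-1)² · 2/(s-1)³ = 2/(s-1)³. Then L{7·t²·e^t} = 7·2/(s-1)³ = 14/(s-1)³

Final answer: 14/(s-1)³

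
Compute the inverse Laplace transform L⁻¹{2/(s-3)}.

L⁻¹{1/(s-a)} = e^(at), so L⁻¹{1/(s-3)} = e^(3t), and L⁻¹{2/(s-3)} = 2·e^(3t)

Final answer: 2·e^(3t)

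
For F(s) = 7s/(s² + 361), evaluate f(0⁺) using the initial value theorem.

f(0⁺) = lim_{s→∞} s·7s/(s² + 361) = lim_{s→∞} 7s²/(s² + 361) = 7

Final answer: 7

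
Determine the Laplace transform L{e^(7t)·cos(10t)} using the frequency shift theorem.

Frequency shift: L{e^(at)f(t)} = F(s-a). L{e^(7t)·cos(10t)} = (s-7)/((s-7)² + 100)

Final answer: (s-7)/((s-7)² + 100)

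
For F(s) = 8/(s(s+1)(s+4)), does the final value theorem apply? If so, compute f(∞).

Poles of sF(s) = 8/((s+1)(s+4)) are at s = -1 and s = -4, both in the left half-plane. Theorem applies. f(∞) = lim_{s→0} sF(s) = 8/(1·4) = 2

Final answer: 2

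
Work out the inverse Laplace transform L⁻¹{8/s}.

L⁻¹{c/s} = c, so L⁻¹{8/s} = 8

Final answer: 8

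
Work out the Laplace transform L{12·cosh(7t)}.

L{cosh(ωt)} = s/(s² - ω²), so L{cosh(7t)} = s/(s² - 49). Then L{12·cosh(7t)} = 12·s/(s² - 49) = 12s/(s² - 49)

Final answer: 12s/(s² - 49)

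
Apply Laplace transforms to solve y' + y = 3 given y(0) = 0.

sY + Y = 3/s. Y = 3/(s(s+1)). Partial fractions: Y = 3/s - 3/(s+1)

Final answer: y(t) = 3(1 - e^(-t))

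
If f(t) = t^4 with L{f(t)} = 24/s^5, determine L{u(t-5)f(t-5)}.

Time shift theorem: L{u(t-a)f(t-a)} = e^(-as)F(s). Here a=5, F(s) = 24/s^5, so L{u(t-5)f(t-5)} = e^(-5s)·24/s^5

Final answer: e^(-5s)·24/s^5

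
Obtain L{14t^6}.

L{t^n} = n!/s^(n+1). So L{14t^6} = 14·6!/s^7 = 10080/s^7

Final answer: 10080/s^7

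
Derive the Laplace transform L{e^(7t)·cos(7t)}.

L{e^(at)·cos(ωt)} = (s-a)/((s-a)² + ω²), so L{e^(7t)·cos(7t)} = (s-7)/((s-7)² + 49)

Final answer: (s-7)/((s-7)² + 49)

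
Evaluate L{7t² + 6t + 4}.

L{7t² + 6t + 4} = 7·2/s³ + 6/s² + 4/s = 14/s³ + 6/s² + 4/s

Final answer: 14/s³ + 6/s² + 4/s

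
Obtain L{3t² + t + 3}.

L{3t² + t + 3} = 3·2/s³ + 1/s² + 3/s = 6/s³ + 1/s² + 3/s

Final answer: 6/s³ + 1/s² + 3/s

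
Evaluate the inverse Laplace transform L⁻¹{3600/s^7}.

L⁻¹{n!/s^(n+1)} = t^n with n=6. So L⁻¹{720/s^7} = t^6, and L⁻¹{3600/s^7} = (3600/720)·t^6 = 5·t^6

Final answer: 5·t^6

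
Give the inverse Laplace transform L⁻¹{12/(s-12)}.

L⁻¹{1/(s-a)} = e^(at), so L⁻¹{1/(s-12)} = e^(12t), and L⁻¹{12/(s-12)} = 12·e^(12t)

Final answer: 12·e^(12t)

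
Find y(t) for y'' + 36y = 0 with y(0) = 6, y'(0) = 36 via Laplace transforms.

L{y''} + 36L{y} = 0. s²Y - 6s - 36 + 36Y = 0. Y(s² + 36) = 6s + 36. Y = (6s + 36)/(s² + 36). Inverting: y(t) = 6cos(6t) + 6sin(6t)

Final answer: y(t) = 6cos(6t) + 6sin(6t)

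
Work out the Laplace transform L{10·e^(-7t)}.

L{e^(at)} = 1/(s-a), so L{e^(-7t)} = 1/(s+7). Then L{10·e^(-7t)} = 10/(s+7)

Final answer: 10/(s+7)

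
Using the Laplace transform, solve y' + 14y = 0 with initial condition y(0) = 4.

L{y'} + 14L{y} = 0. sY - 4 + 14Y = 0. Y(s+14) = 4. Y = 4/(s+14)

Final answer: y(t) = 4e^(-14t)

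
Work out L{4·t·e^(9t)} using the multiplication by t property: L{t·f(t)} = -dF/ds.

Using L{t^n·e^(at)} = n!/(s-a)^(n+1), L{t·e^(9t)} = 1/(s-9)^2, so L{4·t·e^(9t)} = 4·1/(s-9)^2 = 4/(s-9)^2

Final answer: 4/(s-9)^2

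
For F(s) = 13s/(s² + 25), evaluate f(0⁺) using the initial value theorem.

f(0⁺) = lim_{s→∞} s·13s/(s² + 25) = lim_{s→∞} 13s²/(s² + 25) = 13

Final answer: 13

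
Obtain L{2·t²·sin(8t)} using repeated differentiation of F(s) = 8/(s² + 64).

F(s) = 8/(s² + 64). F'(s) = -16s/(s² + 64)². F''(s) = -16(64 - 3s²)/(s² + 64)³ = (48s² - 1024)/(s² + 64)³. So L{t²·sin(8t)} = (-1)² F''(s) = (48s² - 1024)/(s² + 64)³. Then L{2·t²·sin(8t)} = 2·(48s² - 1024)/(s² + 64)³ = (96s² - 2048)/(s² + 64)³

Final answer: (96s² - 2048)/(s² + 64)³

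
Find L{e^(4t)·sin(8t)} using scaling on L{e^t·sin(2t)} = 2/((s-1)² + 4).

Scaling with a=4: L{e^(4t)·sin(8t)} = (1/4) · 2/((s/4-1)² + 4). Simplifying: 8/((s-4)² + 64)

Final answer: 8/((s-4)² + 64)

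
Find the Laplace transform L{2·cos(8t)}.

L{cos(ωt)} = s/(s² + ω²), so L{cos(8t)} = s/(s² + 64). Then L{2·cos(8t)} = 2·s/(s² + 64) = 2s/(s² + 64)

Final answer: 2s/(s² + 64)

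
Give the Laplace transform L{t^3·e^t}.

L{t^n·e^(at)} = n!/(s-a)^(n+1), so L{t^3·e^t} = 6/(s-1)^4

Final answer: 6/(s-1)^4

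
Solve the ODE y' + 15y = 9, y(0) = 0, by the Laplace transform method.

sY + 15Y = 9/s. Y = 9/(s(s+15)). Partial fractions: Y = 3/5/s - 3/5/(s+15)

Final answer: y(t) = 3/5(1 - e^(-15t))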